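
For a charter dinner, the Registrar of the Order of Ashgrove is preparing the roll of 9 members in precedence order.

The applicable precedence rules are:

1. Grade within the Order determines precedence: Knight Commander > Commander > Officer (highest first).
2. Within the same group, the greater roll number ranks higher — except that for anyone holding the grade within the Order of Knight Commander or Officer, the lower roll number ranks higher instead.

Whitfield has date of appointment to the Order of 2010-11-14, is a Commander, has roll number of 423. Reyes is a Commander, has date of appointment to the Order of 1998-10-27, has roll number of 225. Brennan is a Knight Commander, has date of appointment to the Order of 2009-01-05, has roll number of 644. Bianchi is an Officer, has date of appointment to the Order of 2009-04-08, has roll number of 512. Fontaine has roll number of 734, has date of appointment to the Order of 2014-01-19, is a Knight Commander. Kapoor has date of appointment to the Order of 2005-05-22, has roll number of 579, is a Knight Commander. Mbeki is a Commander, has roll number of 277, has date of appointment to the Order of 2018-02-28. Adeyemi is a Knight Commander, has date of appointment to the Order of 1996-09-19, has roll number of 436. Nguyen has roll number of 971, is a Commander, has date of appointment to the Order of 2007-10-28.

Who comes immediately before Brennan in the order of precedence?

Kapoor

By grade within the Order: Adeyemi, Kapoor, Brennan and Fontaine (Knight Commander); then Nguyen, Whitfield, Mbeki and Reyes (Commander); then Bianchi (Officer).
Among Adeyemi, Kapoor, Brennan and Fontaine, by roll number (lower first) (reversed rule for this group): Adeyemi (436) before Kapoor (579) before Brennan (644) before Fontaine (734).
Among Nguyen, Whitfield, Mbeki and Reyes, by roll number (higher first): Nguyen (971) before Whitfield (423) before Mbeki (277) before Reyes (225).
Order: Adeyemi, Kapoor, Brennan, Fontaine, Nguyen, Whitfield, Mbeki, Reyes, Bianchi.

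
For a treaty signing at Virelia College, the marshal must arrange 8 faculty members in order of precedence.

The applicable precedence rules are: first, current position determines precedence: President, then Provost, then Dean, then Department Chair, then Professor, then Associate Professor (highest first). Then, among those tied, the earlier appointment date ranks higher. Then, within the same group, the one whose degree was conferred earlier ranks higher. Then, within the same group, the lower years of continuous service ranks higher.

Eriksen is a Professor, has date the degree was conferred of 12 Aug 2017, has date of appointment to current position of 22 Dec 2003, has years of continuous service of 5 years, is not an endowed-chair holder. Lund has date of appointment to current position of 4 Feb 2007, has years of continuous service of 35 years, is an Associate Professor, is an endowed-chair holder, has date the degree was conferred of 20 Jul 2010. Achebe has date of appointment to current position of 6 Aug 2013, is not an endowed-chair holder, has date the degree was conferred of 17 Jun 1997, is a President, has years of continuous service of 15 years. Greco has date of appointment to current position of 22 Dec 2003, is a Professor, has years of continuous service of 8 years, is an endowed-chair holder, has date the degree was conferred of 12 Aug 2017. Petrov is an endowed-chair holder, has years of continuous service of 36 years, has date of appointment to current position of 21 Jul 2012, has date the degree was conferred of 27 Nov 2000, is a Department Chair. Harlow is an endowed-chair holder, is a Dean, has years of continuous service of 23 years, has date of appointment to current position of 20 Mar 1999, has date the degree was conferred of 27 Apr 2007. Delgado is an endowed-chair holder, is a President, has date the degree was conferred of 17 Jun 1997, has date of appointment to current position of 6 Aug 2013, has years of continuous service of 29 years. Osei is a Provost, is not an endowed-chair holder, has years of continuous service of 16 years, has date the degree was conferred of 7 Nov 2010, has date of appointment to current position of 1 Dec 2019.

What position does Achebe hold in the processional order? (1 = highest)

By current position: Achebe and Delgado (President); then Osei (Provost); then Harlow (Dean); then Petrov (Department Chair); then Eriksen and Greco (Professor); then Lund (Associate Professor).
Achebe and Delgado both have date of appointment to current position 6 Aug 2013, so the next rule applies.
Achebe and Delgado both have date the degree was conferred 17 Jun 1997, so the next rule applies.
Among Achebe and Delgado, by years of continuous service (lower first): Achebe (15 years) before Delgado (29 years).
Eriksen and Greco both have date of appointment to current position 22 Dec 2003, so the next rule applies.
Eriksen and Greco both have date the degree was conferred 12 Aug 2017, so the next rule applies.
Among Eriksen and Greco, by years of continuous service (lower first): Eriksen (5 years) before Greco (8 years).
Order: Achebe, Delgado, Osei, Harlow, Petrov, Eriksen, Greco, Lund. So position 1.

1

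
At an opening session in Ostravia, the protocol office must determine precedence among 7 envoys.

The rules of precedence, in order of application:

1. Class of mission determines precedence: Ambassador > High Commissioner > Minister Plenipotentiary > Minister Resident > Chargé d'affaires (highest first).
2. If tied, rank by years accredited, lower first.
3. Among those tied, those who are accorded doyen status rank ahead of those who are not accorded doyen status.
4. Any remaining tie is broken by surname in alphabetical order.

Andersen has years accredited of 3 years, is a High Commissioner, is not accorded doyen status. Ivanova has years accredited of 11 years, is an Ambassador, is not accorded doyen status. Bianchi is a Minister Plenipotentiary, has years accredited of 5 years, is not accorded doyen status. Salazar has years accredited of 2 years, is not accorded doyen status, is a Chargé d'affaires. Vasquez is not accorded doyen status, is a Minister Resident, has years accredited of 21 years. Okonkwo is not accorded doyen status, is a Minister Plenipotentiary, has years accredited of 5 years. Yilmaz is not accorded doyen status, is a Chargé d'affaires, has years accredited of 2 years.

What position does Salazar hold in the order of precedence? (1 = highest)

By class of mission: Ivanova (Ambassador); then Andersen (High Commissioner); then Bianchi and Okonkwo (Minister Plenipotentiary); then Vasquez (Minister Resident); then Salazar and Yilmaz (Chargé d'affaires).
Bianchi and Okonkwo both have years accredited 5 years, so the next rule applies.
Bianchi and Okonkwo are each not accorded doyen status, so the next rule applies.
Among Bianchi and Okonkwo, alphabetically by surname: Bianchi before Okonkwo.
Salazar and Yilmaz both have years accredited 2 years, so the next rule applies.
Salazar and Yilmaz are each not accorded doyen status, so the next rule applies.
Among Salazar and Yilmaz, alphabetically by surname: Salazar before Yilmaz.
Order: Ivanova, Andersen, Bianchi, Okonkwo, Vasquez, Salazar, Yilmaz. So position 6.

6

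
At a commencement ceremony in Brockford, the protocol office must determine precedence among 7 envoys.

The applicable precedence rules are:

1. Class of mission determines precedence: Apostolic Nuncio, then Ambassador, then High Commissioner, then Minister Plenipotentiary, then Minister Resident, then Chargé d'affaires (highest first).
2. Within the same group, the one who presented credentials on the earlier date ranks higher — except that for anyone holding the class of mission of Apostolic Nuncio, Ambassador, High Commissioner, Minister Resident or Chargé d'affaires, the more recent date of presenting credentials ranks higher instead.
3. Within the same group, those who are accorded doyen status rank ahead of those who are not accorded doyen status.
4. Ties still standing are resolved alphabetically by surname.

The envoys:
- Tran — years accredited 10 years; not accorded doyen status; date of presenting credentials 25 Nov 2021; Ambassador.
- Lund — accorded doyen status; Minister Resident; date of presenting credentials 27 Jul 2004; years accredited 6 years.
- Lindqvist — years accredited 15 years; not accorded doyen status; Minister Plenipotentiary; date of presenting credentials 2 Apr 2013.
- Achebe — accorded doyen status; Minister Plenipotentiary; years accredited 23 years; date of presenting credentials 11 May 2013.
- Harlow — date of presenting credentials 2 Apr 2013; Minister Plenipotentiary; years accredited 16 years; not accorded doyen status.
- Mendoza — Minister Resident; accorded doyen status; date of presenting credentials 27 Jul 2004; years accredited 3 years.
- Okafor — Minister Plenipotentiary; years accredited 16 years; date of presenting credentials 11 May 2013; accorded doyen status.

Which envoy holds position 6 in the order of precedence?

Lund

By class of mission: Tran (Ambassador); then Harlow, Lindqvist, Achebe and Okafor (Minister Plenipotentiary); then Lund and Mendoza (Minister Resident).
Among Harlow, Lindqvist, Achebe and Okafor, by date of presenting credentials (earlier first): Harlow and Lindqvist (2 Apr 2013) before Achebe and Okafor (11 May 2013).
Harlow and Lindqvist are each not accorded doyen status, so the next rule applies.
Among Harlow and Lindqvist, alphabetically by surname: Harlow before Lindqvist.
Achebe and Okafor are each accorded doyen status, so the next rule applies.
Among Achebe and Okafor, alphabetically by surname: Achebe before Okafor.
Lund and Mendoza both have date of presenting credentials 27 Jul 2004, so the next rule applies.
Lund and Mendoza are each accorded doyen status, so the next rule applies.
Among Lund and Mendoza, alphabetically by surname: Lund before Mendoza.
Order: Tran, Harlow, Lindqvist, Achebe, Okafor, Lund, Mendoza.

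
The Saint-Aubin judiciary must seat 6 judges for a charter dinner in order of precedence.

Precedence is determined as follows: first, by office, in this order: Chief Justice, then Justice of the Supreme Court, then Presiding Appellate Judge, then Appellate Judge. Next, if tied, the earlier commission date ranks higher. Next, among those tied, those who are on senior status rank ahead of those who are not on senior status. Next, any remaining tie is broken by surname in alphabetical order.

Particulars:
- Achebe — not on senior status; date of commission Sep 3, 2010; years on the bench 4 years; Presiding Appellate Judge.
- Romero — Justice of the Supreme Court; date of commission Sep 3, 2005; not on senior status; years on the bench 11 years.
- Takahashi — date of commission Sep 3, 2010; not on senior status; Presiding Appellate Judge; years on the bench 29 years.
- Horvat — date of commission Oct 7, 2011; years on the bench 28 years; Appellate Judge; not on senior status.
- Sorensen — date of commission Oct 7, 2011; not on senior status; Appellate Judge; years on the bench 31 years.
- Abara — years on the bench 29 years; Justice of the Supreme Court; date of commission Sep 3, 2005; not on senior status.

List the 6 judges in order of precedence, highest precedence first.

By office: Abara and Romero (Justice of the Supreme Court); then Achebe and Takahashi (Presiding Appellate Judge); then Horvat and Sorensen (Appellate Judge).
Abara and Romero both have date of commission Sep 3, 2005, so the next rule applies.
Abara and Romero are each not on senior status, so the next rule applies.
Among Abara and Romero, alphabetically by surname: Abara before Romero.
Achebe and Takahashi both have date of commission Sep 3, 2010, so the next rule applies.
Achebe and Takahashi are each not on senior status, so the next rule applies.
Among Achebe and Takahashi, alphabetically by surname: Achebe before Takahashi.
Horvat and Sorensen both have date of commission Oct 7, 2011, so the next rule applies.
Horvat and Sorensen are each not on senior status, so the next rule applies.
Among Horvat and Sorensen, alphabetically by surname: Horvat before Sorensen.
Full order: Abara, Romero, Achebe, Takahashi, Horvat, Sorensen.

Abara, Romero, Achebe, Takahashi, Horvat, Sorensen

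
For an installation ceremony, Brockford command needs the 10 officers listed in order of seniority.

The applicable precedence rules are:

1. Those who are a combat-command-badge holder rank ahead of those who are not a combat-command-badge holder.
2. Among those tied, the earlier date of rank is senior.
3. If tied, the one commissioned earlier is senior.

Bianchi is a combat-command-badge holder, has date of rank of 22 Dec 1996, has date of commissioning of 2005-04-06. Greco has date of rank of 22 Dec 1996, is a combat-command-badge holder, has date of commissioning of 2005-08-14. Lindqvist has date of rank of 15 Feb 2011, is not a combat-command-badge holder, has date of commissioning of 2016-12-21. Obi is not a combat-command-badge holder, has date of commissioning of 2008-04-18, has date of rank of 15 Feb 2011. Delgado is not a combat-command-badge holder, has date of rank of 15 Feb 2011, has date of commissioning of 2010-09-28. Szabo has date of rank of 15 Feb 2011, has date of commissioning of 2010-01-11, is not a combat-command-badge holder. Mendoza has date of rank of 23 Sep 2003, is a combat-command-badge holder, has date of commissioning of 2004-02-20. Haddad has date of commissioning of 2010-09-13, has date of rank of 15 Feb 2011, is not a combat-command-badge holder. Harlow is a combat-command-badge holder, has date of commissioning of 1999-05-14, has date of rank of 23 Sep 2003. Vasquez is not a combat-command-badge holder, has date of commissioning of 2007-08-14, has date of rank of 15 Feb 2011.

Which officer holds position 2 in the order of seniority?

By the first rule: Bianchi, Greco, Harlow and Mendoza (each a combat-command-badge holder); then Vasquez, Obi, Szabo, Haddad, Delgado and Lindqvist (each not a combat-command-badge holder).
Among Bianchi, Greco, Harlow and Mendoza, by date of rank (earlier first): Bianchi and Greco (22 Dec 1996) before Harlow and Mendoza (23 Sep 2003).
Among Bianchi and Greco, by date of commissioning (earlier first): Bianchi (2005-04-06) before Greco (2005-08-14).
Among Harlow and Mendoza, by date of commissioning (earlier first): Harlow (1999-05-14) before Mendoza (2004-02-20).
Vasquez, Obi, Szabo, Haddad, Delgado and Lindqvist all have date of rank 15 Feb 2011, so the next rule applies.
Among Vasquez, Obi, Szabo, Haddad, Delgado and Lindqvist, by date of commissioning (earlier first): Vasquez (2007-08-14) before Obi (2008-04-18) before Szabo (2010-01-11) before Haddad (2010-09-13) before Delgado (2010-09-28) before Lindqvist (2016-12-21).
Order: Bianchi, Greco, Harlow, Mendoza, Vasquez, Obi, Szabo, Haddad, Delgado, Lindqvist.

Greco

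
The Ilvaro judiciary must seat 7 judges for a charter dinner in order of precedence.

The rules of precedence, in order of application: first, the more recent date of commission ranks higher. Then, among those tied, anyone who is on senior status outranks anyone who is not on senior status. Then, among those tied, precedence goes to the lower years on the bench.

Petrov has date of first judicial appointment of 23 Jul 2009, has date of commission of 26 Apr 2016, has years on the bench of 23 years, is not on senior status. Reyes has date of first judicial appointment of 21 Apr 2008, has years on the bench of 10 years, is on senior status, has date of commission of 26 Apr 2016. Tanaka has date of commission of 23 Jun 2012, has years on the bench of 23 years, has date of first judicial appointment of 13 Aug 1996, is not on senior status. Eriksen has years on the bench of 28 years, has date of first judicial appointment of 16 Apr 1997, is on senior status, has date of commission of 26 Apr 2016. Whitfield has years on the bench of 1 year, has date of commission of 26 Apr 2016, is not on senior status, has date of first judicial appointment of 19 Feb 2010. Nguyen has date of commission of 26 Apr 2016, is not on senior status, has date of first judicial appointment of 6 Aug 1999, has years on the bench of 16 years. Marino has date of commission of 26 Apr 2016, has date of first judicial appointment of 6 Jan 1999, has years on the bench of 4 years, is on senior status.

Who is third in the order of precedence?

Eriksen

By date of commission (later first): Marino, Reyes, Eriksen, Whitfield, Nguyen and Petrov (each 26 Apr 2016); then Tanaka (23 Jun 2012).
Among Marino, Reyes, Eriksen, Whitfield, Nguyen and Petrov, on senior status before not on senior status: Marino, Reyes and Eriksen (on senior status) before Whitfield, Nguyen and Petrov (not on senior status).
Among Marino, Reyes and Eriksen, by years on the bench (lower first): Marino (4 years) before Reyes (10 years) before Eriksen (28 years).
Among Whitfield, Nguyen and Petrov, by years on the bench (lower first): Whitfield (1 year) before Nguyen (16 years) before Petrov (23 years).
Order: Marino, Reyes, Eriksen, Whitfield, Nguyen, Petrov, Tanaka.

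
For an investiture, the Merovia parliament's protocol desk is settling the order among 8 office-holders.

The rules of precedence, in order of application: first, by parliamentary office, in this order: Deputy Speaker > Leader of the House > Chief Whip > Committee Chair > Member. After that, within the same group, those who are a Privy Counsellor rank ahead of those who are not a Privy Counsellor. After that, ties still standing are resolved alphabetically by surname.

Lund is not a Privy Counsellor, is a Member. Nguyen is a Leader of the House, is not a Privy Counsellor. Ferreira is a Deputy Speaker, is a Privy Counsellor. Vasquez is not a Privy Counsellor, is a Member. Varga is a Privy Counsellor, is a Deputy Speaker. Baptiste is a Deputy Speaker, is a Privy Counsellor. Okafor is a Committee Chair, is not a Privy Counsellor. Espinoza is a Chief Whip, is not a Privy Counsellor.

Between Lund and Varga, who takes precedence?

Varga

By parliamentary office: Baptiste, Ferreira and Varga (Deputy Speaker); then Nguyen (Leader of the House); then Espinoza (Chief Whip); then Okafor (Committee Chair); then Lund and Vasquez (Member).
Baptiste, Ferreira and Varga are each a Privy Counsellor, so the next rule applies.
Among Baptiste, Ferreira and Varga, alphabetically by surname: Baptiste before Ferreira before Varga.
Lund and Vasquez are each not a Privy Counsellor, so the next rule applies.
Among Lund and Vasquez, alphabetically by surname: Lund before Vasquez.
So Varga takes precedence.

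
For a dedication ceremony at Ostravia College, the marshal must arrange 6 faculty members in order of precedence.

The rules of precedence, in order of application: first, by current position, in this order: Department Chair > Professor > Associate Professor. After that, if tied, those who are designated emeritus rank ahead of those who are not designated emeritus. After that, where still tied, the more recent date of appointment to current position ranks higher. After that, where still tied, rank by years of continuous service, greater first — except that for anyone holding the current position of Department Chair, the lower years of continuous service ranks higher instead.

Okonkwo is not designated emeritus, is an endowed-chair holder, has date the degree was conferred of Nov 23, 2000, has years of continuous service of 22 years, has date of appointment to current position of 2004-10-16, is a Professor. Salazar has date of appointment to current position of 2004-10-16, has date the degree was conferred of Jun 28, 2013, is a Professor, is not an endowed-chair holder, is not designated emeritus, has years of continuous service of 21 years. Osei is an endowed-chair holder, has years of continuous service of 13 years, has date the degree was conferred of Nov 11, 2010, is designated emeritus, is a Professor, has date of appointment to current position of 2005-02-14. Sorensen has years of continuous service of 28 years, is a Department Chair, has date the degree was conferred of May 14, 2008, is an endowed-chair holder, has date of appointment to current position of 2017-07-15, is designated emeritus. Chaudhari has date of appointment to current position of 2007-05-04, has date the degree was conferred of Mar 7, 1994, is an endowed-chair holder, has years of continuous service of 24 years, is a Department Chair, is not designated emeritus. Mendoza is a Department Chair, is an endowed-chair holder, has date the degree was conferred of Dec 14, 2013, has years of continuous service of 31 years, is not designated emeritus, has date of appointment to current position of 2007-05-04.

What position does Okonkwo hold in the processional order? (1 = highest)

5

By current position: Sorensen, Chaudhari and Mendoza (Department Chair); then Osei, Okonkwo and Salazar (Professor).
Among Sorensen, Chaudhari and Mendoza, designated emeritus before not designated emeritus: Sorensen (designated emeritus) before Chaudhari and Mendoza (not designated emeritus).
Chaudhari and Mendoza both have date of appointment to current position 2007-05-04, so the next rule applies.
Among Chaudhari and Mendoza, by years of continuous service (lower first) (reversed rule for this group): Chaudhari (24 years) before Mendoza (31 years).
Among Osei, Okonkwo and Salazar, designated emeritus before not designated emeritus: Osei (designated emeritus) before Okonkwo and Salazar (not designated emeritus).
Okonkwo and Salazar both have date of appointment to current position 2004-10-16, so the next rule applies.
Among Okonkwo and Salazar, by years of continuous service (higher first): Okonkwo (22 years) before Salazar (21 years).
Order: Sorensen, Chaudhari, Mendoza, Osei, Okonkwo, Salazar. So position 5.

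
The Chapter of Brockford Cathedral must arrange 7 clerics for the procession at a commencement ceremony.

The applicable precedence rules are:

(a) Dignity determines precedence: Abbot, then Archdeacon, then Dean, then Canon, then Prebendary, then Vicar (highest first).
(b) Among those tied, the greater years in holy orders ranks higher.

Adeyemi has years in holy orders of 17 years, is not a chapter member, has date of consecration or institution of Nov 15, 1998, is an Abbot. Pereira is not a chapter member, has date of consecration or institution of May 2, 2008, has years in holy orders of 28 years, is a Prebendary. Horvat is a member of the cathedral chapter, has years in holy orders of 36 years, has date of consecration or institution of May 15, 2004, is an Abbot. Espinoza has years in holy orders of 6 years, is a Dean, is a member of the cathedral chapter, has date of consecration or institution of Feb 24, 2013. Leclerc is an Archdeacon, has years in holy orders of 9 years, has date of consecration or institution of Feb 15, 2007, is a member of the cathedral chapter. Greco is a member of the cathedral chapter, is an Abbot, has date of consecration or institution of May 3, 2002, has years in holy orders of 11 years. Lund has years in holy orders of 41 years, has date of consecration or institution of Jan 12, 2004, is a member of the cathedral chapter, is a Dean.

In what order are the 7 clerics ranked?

By dignity: Horvat, Adeyemi and Greco (Abbot); then Leclerc (Archdeacon); then Lund and Espinoza (Dean); then Pereira (Prebendary).
Among Horvat, Adeyemi and Greco, by years in holy orders (higher first): Horvat (36 years) before Adeyemi (17 years) before Greco (11 years).
Among Lund and Espinoza, by years in holy orders (higher first): Lund (41 years) before Espinoza (6 years).
Full order: Horvat, Adeyemi, Greco, Leclerc, Lund, Espinoza, Pereira.

Horvat, Adeyemi, Greco, Leclerc, Lund, Espinoza, Pereira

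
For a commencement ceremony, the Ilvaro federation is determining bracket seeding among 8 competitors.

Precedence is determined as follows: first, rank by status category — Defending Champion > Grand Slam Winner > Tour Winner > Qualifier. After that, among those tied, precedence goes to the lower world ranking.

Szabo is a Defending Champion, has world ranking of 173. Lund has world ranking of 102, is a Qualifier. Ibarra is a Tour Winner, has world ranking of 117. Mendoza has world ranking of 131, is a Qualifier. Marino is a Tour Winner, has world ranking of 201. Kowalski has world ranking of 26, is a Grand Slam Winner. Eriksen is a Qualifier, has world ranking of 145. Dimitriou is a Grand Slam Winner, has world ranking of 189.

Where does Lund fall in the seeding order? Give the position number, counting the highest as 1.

By status category: Szabo (Defending Champion); then Kowalski and Dimitriou (Grand Slam Winner); then Ibarra and Marino (Tour Winner); then Lund, Mendoza and Eriksen (Qualifier).
Among Kowalski and Dimitriou, by world ranking (lower first): Kowalski (26) before Dimitriou (189).
Among Ibarra and Marino, by world ranking (lower first): Ibarra (117) before Marino (201).
Among Lund, Mendoza and Eriksen, by world ranking (lower first): Lund (102) before Mendoza (131) before Eriksen (145).
Order: Szabo, Kowalski, Dimitriou, Ibarra, Marino, Lund, Mendoza, Eriksen. So position 6.

6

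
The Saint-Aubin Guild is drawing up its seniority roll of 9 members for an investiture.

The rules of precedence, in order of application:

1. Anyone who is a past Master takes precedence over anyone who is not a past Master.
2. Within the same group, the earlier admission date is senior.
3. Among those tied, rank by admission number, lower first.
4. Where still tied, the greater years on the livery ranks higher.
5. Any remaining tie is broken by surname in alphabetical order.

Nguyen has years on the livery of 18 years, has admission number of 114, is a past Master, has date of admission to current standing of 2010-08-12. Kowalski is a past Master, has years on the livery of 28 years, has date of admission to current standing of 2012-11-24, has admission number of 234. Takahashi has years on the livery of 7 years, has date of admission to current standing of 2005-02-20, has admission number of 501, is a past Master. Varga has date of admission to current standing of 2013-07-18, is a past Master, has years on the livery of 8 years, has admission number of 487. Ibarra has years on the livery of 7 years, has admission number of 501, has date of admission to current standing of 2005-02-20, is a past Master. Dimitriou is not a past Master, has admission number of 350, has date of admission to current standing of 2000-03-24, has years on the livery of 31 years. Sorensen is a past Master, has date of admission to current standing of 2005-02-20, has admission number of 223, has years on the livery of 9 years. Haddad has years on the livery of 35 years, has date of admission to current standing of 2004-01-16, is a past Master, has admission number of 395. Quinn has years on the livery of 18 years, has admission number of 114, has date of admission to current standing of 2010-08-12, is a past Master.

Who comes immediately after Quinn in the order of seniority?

By the first rule: Haddad, Sorensen, Ibarra, Takahashi, Nguyen, Quinn, Kowalski and Varga (each a past Master); then Dimitriou (not a past Master).
Among Haddad, Sorensen, Ibarra, Takahashi, Nguyen, Quinn, Kowalski and Varga, by date of admission to current standing (earlier first): Haddad (2004-01-16) before Sorensen, Ibarra and Takahashi (2005-02-20) before Nguyen and Quinn (2010-08-12) before Kowalski (2012-11-24) before Varga (2013-07-18).
Among Sorensen, Ibarra and Takahashi, by admission number (lower first): Sorensen (223) before Ibarra and Takahashi (501).
Ibarra and Takahashi both have years on the livery 7 years, so the next rule applies.
Among Ibarra and Takahashi, alphabetically by surname: Ibarra before Takahashi.
Nguyen and Quinn both have admission number 114, so the next rule applies.
Nguyen and Quinn both have years on the livery 18 years, so the next rule applies.
Among Nguyen and Quinn, alphabetically by surname: Nguyen before Quinn.
Order: Haddad, Sorensen, Ibarra, Takahashi, Nguyen, Quinn, Kowalski, Varga, Dimitriou.

Kowalski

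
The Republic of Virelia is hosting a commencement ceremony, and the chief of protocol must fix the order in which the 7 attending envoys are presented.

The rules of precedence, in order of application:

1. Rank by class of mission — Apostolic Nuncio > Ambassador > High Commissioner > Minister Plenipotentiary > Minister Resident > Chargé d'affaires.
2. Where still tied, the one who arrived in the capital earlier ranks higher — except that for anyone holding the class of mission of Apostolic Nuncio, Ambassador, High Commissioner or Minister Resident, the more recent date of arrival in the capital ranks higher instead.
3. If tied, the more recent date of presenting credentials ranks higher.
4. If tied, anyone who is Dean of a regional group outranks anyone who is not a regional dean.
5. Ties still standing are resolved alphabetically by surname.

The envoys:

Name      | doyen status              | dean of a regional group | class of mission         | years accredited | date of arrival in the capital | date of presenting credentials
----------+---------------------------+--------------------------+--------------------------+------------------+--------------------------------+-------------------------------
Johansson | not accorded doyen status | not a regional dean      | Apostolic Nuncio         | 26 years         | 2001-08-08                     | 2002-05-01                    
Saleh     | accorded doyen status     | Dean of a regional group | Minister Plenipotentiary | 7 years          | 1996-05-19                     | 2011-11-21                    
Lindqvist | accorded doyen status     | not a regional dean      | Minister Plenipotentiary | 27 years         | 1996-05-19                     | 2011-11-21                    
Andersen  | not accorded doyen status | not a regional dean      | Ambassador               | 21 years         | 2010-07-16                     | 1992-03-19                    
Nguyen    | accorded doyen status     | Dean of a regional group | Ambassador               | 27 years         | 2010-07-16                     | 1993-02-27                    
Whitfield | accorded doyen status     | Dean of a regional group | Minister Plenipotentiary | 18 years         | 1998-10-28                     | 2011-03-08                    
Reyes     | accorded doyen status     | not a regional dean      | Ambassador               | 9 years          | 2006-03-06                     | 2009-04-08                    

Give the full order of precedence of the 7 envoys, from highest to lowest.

Johansson, Nguyen, Andersen, Reyes, Saleh, Lindqvist, Whitfield

By class of mission: Johansson (Apostolic Nuncio); then Nguyen, Andersen and Reyes (Ambassador); then Saleh, Lindqvist and Whitfield (Minister Plenipotentiary).
Among Nguyen, Andersen and Reyes, by date of arrival in the capital (later first) (reversed rule for this group): Nguyen and Andersen (2010-07-16) before Reyes (2006-03-06).
Among Nguyen and Andersen, by date of presenting credentials (later first): Nguyen (1993-02-27) before Andersen (1992-03-19).
Among Saleh, Lindqvist and Whitfield, by date of arrival in the capital (earlier first): Saleh and Lindqvist (1996-05-19) before Whitfield (1998-10-28).
Saleh and Lindqvist both have date of presenting credentials 2011-11-21, so the next rule applies.
Among Saleh and Lindqvist, Dean of a regional group before not a regional dean: Saleh (Dean of a regional group) before Lindqvist (not a regional dean).
Full order: Johansson, Nguyen, Andersen, Reyes, Saleh, Lindqvist, Whitfield.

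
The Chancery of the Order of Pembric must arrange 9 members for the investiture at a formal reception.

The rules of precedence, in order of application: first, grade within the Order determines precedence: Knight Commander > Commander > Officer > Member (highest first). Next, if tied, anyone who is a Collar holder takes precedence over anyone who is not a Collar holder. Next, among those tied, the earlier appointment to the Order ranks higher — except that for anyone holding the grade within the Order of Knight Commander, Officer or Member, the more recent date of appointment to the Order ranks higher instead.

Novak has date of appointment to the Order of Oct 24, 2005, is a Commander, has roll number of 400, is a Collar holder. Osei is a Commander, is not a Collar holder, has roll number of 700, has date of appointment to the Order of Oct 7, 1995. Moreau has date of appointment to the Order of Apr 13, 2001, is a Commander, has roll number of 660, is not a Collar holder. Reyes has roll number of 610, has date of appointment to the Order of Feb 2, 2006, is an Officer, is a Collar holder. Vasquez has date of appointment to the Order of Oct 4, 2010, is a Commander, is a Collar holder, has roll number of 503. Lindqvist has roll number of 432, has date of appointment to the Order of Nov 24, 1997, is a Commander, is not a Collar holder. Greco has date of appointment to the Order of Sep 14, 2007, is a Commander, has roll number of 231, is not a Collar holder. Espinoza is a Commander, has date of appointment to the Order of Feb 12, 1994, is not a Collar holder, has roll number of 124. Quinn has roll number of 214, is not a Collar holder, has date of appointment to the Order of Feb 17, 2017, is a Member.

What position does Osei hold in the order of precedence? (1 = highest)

4

By grade within the Order: Novak, Vasquez, Espinoza, Osei, Lindqvist, Moreau and Greco (Commander); then Reyes (Officer); then Quinn (Member).
Among Novak, Vasquez, Espinoza, Osei, Lindqvist, Moreau and Greco, a Collar holder before not a Collar holder: Novak and Vasquez (a Collar holder) before Espinoza, Osei, Lindqvist, Moreau and Greco (not a Collar holder).
Among Novak and Vasquez, by date of appointment to the Order (earlier first): Novak (Oct 24, 2005) before Vasquez (Oct 4, 2010).
Among Espinoza, Osei, Lindqvist, Moreau and Greco, by date of appointment to the Order (earlier first): Espinoza (Feb 12, 1994) before Osei (Oct 7, 1995) before Lindqvist (Nov 24, 1997) before Moreau (Apr 13, 2001) before Greco (Sep 14, 2007).
Order: Novak, Vasquez, Espinoza, Osei, Lindqvist, Moreau, Greco, Reyes, Quinn. So position 4.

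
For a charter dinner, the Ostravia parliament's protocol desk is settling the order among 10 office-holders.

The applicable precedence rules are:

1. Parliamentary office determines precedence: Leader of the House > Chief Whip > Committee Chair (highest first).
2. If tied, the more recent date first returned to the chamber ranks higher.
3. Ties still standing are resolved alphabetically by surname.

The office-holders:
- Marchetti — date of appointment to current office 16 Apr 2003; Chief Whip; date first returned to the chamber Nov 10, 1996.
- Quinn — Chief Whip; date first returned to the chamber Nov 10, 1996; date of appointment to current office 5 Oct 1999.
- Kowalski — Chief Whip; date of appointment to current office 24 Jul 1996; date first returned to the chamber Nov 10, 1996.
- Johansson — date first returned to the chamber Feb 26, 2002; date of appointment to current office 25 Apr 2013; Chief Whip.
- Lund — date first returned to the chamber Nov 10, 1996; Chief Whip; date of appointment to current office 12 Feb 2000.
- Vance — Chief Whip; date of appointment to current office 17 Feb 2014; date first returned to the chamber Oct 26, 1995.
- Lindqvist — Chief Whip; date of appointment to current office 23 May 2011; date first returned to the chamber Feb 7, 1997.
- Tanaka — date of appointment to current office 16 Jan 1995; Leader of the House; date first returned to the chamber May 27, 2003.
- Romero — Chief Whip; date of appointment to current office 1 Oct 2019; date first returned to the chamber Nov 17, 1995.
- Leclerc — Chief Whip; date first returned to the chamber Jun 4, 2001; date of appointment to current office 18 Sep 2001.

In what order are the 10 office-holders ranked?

Tanaka, Johansson, Leclerc, Lindqvist, Kowalski, Lund, Marchetti, Quinn, Romero, Vance

By parliamentary office: Tanaka (Leader of the House); then Johansson, Leclerc, Lindqvist, Kowalski, Lund, Marchetti, Quinn, Romero and Vance (Chief Whip).
Among Johansson, Leclerc, Lindqvist, Kowalski, Lund, Marchetti, Quinn, Romero and Vance, by date first returned to the chamber (later first): Johansson (Feb 26, 2002) before Leclerc (Jun 4, 2001) before Lindqvist (Feb 7, 1997) before Kowalski, Lund, Marchetti and Quinn (Nov 10, 1996) before Romero (Nov 17, 1995) before Vance (Oct 26, 1995).
Among Kowalski, Lund, Marchetti and Quinn, alphabetically by surname: Kowalski before Lund before Marchetti before Quinn.
Full order: Tanaka, Johansson, Leclerc, Lindqvist, Kowalski, Lund, Marchetti, Quinn, Romero, Vance.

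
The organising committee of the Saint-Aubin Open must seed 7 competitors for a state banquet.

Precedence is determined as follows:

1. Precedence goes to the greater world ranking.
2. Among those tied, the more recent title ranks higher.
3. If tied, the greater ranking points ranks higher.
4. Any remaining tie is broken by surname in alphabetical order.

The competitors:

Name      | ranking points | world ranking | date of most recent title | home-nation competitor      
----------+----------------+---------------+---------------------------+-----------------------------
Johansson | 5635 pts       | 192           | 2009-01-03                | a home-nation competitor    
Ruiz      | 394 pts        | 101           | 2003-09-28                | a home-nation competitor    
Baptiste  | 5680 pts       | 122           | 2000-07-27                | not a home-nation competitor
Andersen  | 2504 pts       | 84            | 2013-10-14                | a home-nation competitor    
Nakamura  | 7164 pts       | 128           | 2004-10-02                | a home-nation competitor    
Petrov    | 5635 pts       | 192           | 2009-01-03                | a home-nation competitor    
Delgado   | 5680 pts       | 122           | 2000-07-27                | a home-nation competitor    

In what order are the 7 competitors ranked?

By world ranking (higher first): Johansson and Petrov (both 192); then Nakamura (128); then Baptiste and Delgado (both 122); then Ruiz (101); then Andersen (84).
Johansson and Petrov both have date of most recent title 2009-01-03, so the next rule applies.
Johansson and Petrov both have ranking points 5635 pts, so the next rule applies.
Among Johansson and Petrov, alphabetically by surname: Johansson before Petrov.
Baptiste and Delgado both have date of most recent title 2000-07-27, so the next rule applies.
Baptiste and Delgado both have ranking points 5680 pts, so the next rule applies.
Among Baptiste and Delgado, alphabetically by surname: Baptiste before Delgado.
Full order: Johansson, Petrov, Nakamura, Baptiste, Delgado, Ruiz, Andersen.

Johansson, Petrov, Nakamura, Baptiste, Delgado, Ruiz, Andersen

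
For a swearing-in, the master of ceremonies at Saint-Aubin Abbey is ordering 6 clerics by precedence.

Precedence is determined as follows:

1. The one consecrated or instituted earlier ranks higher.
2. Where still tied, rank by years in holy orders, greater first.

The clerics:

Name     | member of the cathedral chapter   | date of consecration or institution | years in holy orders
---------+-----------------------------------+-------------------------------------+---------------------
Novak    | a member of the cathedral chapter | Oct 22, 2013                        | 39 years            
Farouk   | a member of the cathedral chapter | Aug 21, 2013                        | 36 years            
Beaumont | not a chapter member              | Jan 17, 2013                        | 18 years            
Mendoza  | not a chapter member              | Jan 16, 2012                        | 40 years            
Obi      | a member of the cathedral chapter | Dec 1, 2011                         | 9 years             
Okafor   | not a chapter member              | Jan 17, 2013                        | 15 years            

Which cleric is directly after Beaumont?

Okafor

By date of consecration or institution (earlier first): Obi (Dec 1, 2011); then Mendoza (Jan 16, 2012); then Beaumont and Okafor (both Jan 17, 2013); then Farouk (Aug 21, 2013); then Novak (Oct 22, 2013).
Among Beaumont and Okafor, by years in holy orders (higher first): Beaumont (18 years) before Okafor (15 years).
Order: Obi, Mendoza, Beaumont, Okafor, Farouk, Novak.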